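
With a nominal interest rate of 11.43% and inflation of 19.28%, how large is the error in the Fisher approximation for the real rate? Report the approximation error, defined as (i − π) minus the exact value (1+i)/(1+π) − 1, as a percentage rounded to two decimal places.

-1.27%

Approximate: r ≈ 11.430% − 19.280% = -7.8500%
Exact: (1 + 0.1143)/(1 + 0.1928) − 1 = -6.5812%
Error = -7.8500% − (-6.5812%) = -1.2688% → -1.27%.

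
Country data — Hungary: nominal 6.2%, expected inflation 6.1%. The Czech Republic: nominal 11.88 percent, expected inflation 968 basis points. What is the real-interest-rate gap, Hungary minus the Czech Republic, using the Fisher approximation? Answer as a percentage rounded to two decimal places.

-2.10%

Hungary: 6.2% − 6.1% = 0.100%
The Czech Republic: 11.88% − 9.68% = 2.200%
Differential = -2.100% → -2.10%.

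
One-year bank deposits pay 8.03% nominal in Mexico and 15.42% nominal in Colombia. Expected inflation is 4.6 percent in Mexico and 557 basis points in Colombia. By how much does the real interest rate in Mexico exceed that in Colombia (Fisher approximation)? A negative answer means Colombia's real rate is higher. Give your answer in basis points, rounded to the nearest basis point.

-642 basis points

Mexico: 8.03% − 4.6% = 3.430%
Colombia: 15.42% − 5.57% = 9.850%
Differential = -6.420% → -642 basis points.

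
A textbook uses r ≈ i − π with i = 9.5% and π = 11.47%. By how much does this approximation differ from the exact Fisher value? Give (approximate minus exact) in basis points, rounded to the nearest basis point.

-20 basis points

Approximate: r ≈ 9.500% − 11.470% = -1.9700%
Exact: (1 + 0.0950)/(1 + 0.1147) − 1 = -1.7673%
Error = -1.9700% − (-1.7673%) = -0.2027% → -20 basis points.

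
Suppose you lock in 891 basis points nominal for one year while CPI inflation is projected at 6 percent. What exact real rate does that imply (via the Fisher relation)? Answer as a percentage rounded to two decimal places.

2.75%

1 + r = 1.08910 / 1.06000 = 1.027453
r = 1.027453 − 1 = 2.7453%, i.e. 2.75%.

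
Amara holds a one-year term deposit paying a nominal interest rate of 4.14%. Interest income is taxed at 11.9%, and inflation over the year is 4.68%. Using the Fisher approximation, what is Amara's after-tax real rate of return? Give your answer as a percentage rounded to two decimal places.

-1.03%

After-tax nominal return = 4.14% × (1 − 0.119) = 3.64734%.
r ≈ 3.64734% − 4.68% → -1.03%.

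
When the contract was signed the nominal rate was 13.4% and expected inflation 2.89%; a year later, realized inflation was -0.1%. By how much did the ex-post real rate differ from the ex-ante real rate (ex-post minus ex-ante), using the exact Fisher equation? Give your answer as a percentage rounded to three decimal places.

3.299%

Ex-ante: (1 + 0.1340)/(1 + 0.0289) − 1 = 10.2148%
Ex-post: (1 + 0.1340)/(1 − 0.0010) − 1 = 13.5135%
Difference (ex-post − ex-ante) = 3.2987% → 3.299%.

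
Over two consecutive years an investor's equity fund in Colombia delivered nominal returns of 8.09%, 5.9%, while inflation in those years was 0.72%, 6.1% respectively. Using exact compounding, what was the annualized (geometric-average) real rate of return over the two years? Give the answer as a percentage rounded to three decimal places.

3.496%

Nominal growth factor = 1.0809 × 1.0590 = 1.14467310
Price-level growth factor = 1.0072 × 1.0610 = 1.06863920
Real growth factor = 1.14467310 / 1.06863920 = 1.07115021
Annualized real rate = 1.07115021^(1/2) − 1 = 3.4964% → 3.496%.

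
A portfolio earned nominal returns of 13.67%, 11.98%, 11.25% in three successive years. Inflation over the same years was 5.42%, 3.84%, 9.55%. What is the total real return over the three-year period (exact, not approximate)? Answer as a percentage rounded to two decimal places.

18.08%

Nominal growth factor = 1.1367 × 1.1198 × 1.1125 = 1.416075
Price-level growth factor = 1.0542 × 1.0384 × 1.0955 = 1.199223
Real growth factor = 1.416075 / 1.199223 = 1.180827
Total real return = 1.180827 − 1 → 18.08%.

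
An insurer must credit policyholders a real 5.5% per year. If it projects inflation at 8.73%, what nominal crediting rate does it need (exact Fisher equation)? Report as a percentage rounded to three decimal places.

14.710%

(1 + i) = (1 + r)(1 + π) = 1.05500 × 1.08730 = 1.1471015
i = 1.1471015 − 1, so the required nominal rate is 14.710%.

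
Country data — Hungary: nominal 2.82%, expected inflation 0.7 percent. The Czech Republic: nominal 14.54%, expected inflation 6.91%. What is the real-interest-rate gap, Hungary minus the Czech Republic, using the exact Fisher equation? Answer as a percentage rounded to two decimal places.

-5.03%

Hungary: (1 + 0.0282)/(1 + 0.0070) − 1 = 2.1053%
The Czech Republic: (1 + 0.1454)/(1 + 0.0691) − 1 = 7.1368%
Differential = 2.1053% − 7.1368% = -5.0316% → -5.03%.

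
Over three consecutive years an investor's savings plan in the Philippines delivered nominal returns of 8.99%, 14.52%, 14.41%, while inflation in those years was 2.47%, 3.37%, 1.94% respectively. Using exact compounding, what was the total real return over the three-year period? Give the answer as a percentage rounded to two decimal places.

Compound the nominal returns: 1.0899 × 1.1452 × 1.1441 = 1.428012.
Compound inflation: 1.0247 × 1.0337 × 1.0194 = 1.079781.
Deflate: 1.428012 / 1.079781 = 1.322501.
Total real return = 1.322501 − 1 → 32.25%.

32.25%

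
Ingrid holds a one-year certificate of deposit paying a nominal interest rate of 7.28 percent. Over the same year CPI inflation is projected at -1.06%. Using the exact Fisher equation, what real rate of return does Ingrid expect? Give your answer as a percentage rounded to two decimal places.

8.43%

1 + r = 1.07280 / 0.98940 = 1.084294
r = 1.084294 − 1 = 8.4294%, i.e. 8.43%.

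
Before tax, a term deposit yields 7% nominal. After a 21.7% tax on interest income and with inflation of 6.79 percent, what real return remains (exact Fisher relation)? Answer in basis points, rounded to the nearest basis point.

-123 basis points

After-tax nominal return = 7% × (1 − 0.217) = 5.4810%.
1 + r = 1.05481 / 1.06790 = 0.987742
After-tax real rate = 0.987742 − 1 → -123 basis points.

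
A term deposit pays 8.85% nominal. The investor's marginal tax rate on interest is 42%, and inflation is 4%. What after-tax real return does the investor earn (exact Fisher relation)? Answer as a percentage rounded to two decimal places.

After-tax nominal return = 8.85% × (1 − 0.42) = 5.1330%.
1 + r = 1.05133 / 1.04000 = 1.010894
After-tax real rate = 1.010894 − 1 → 1.09%.

1.09%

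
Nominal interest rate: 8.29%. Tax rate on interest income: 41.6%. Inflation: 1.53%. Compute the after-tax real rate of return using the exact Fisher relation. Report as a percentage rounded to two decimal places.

3.26%

After-tax nominal return = 8.29% × (1 − 0.416) = 4.84136%.
1 + r = 1.0484136 / 1.01530 = 1.032615
After-tax real rate = 1.032615 − 1 → 3.26%.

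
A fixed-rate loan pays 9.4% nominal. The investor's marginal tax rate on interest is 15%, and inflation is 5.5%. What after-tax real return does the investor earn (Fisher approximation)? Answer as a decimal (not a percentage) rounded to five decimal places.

After-tax nominal return = 9.4% × (1 − 0.15) = 7.9900%.
r ≈ 7.9900% − 5.5% → 0.02490.

0.02490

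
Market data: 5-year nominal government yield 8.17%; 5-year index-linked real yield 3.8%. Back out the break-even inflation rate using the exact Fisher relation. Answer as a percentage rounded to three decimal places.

(1 + π) = (1 + i)/(1 + r) = 1.08170 / 1.03800 = 1.042100
Break-even inflation = 1.042100 − 1 → 4.210%.

4.210%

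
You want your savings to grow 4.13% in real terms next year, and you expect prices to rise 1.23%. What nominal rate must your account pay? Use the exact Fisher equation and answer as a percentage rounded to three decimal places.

(1 + i) = (1 + r)(1 + π) = 1.04130 × 1.01230 = 1.05410799
i = 1.05410799 − 1, so the required nominal rate is 5.411%.

5.411%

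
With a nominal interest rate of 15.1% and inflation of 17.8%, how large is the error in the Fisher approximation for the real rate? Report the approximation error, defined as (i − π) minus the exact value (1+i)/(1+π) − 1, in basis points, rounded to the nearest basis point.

Approximate: r ≈ 15.100% − 17.800% = -2.7000%
Exact: (1 + 0.1510)/(1 + 0.1780) − 1 = -2.2920%
Error = -2.7000% − (-2.2920%) = -0.4080% → -41 basis points.

-41 basis points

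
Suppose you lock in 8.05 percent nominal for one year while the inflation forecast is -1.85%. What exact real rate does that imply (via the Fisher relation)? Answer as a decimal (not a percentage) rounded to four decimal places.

0.1009

By the Fisher relation, 1 + r = (1 + i)/(1 + π).
1 + r = 1.08050 / 0.98150 = 1.100866
r = 1.100866 − 1 = 10.0866%, i.e. 0.1009.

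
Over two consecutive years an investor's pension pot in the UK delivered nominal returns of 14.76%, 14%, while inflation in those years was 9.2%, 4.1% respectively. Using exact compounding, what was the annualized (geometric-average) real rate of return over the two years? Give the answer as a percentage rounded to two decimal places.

Nominal growth factor = 1.1476 × 1.1400 = 1.30826400
Price-level growth factor = 1.0920 × 1.0410 = 1.13677200
Real growth factor = 1.30826400 / 1.13677200 = 1.15085875
Annualized real rate = 1.15085875^(1/2) − 1 = 7.2781% → 7.28%.

7.28%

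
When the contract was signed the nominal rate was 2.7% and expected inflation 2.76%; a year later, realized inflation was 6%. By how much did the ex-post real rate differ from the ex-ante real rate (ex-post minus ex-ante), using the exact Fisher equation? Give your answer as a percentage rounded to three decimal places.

Ex-ante: (1 + 0.0270)/(1 + 0.0276) − 1 = -0.0584%
Ex-post: (1 + 0.0270)/(1 + 0.0600) − 1 = -3.1132%
Difference (ex-post − ex-ante) = -3.0548% → -3.055%.

-3.055%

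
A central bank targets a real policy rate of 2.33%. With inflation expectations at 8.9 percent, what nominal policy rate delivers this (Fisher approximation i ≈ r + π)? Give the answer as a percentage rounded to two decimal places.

11.23%

i ≈ r + π = 2.33% + 8.9% = 11.23%.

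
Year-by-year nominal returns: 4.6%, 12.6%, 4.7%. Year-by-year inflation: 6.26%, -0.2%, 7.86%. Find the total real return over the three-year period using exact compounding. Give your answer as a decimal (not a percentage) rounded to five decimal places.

0.07809

Compound the nominal returns: 1.0460 × 1.1260 × 1.0470 = 1.233152.
Compound inflation: 1.0626 × 0.9980 × 1.0786 = 1.143828.
Deflate: 1.233152 / 1.143828 = 1.078092.
Total real return = 1.078092 − 1 → 0.07809.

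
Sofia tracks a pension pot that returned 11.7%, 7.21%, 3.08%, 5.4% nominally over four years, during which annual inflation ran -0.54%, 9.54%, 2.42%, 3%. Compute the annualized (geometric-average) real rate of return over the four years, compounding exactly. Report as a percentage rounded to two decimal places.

3.15%

Compound the nominal returns: 1.1170 × 1.0721 × 1.0308 × 1.0540 = 1.30107847.
Compound inflation: 0.9946 × 1.0954 × 1.0242 × 1.0300 = 1.14932588.
Deflate: 1.30107847 / 1.14932588 = 1.13203617.
Annualized real rate = 1.13203617^(1/4) − 1 = 3.1490% → 3.15%.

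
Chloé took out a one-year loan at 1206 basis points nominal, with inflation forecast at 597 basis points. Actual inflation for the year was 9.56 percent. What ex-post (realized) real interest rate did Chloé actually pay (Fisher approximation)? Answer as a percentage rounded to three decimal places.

Ex-post: 12.06% − 9.56% = 2.500%
So the realized real rate is 2.500%.

2.500%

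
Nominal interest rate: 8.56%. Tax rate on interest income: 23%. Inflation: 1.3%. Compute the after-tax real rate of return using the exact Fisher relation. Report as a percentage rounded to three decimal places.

5.223%

After-tax nominal return = 8.56% × (1 − 0.23) = 6.5912%.
1 + r = 1.065912 / 1.01300 = 1.052233
After-tax real rate = 1.052233 − 1 → 5.223%.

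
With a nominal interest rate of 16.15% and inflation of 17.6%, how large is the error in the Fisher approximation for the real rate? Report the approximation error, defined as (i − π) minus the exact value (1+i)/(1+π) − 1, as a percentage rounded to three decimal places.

Approximate: r ≈ 16.150% − 17.600% = -1.4500%
Exact: (1 + 0.1615)/(1 + 0.1760) − 1 = -1.2330%
Error = -1.4500% − (-1.2330%) = -0.2170% → -0.217%.

-0.217%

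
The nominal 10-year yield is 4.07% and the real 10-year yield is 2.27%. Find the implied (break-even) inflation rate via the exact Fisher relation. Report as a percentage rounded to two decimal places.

1.76%

(1 + π) = (1 + i)/(1 + r) = 1.04070 / 1.02270 = 1.017600
Break-even inflation = 1.017600 − 1 → 1.76%.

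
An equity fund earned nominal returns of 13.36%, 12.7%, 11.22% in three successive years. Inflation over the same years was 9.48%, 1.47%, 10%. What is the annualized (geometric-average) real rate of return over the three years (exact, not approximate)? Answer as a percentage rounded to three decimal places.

5.156%

Nominal growth factor = 1.1336 × 1.1270 × 1.1122 = 1.42091024
Price-level growth factor = 1.0948 × 1.0147 × 1.1000 = 1.22198292
Real growth factor = 1.42091024 / 1.22198292 = 1.16279059
Annualized real rate = 1.16279059^(1/3) − 1 = 5.1559% → 5.156%.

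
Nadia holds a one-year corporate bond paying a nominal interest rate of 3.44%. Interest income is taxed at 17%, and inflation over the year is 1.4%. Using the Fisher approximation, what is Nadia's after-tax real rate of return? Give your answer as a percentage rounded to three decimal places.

1.455%

After-tax nominal return = 3.44% × (1 − 0.17) = 2.8552%.
r ≈ 2.8552% − 1.4% → 1.455%.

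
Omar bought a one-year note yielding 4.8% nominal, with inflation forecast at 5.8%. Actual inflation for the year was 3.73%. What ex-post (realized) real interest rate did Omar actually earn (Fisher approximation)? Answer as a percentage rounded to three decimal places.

Ex-post: 4.8% − 3.73% = 1.070%
So the realized real rate is 1.070%.

1.070%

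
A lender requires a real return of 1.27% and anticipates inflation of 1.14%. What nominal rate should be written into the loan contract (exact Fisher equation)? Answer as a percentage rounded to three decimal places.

(1 + i) = (1 + r)(1 + π) = 1.01270 × 1.01140 = 1.02424478
i = 1.02424478 − 1, so the required nominal rate is 2.424%.

2.424%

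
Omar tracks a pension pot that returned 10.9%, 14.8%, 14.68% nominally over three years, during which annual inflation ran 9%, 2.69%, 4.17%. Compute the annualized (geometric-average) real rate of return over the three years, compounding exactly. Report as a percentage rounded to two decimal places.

7.78%

Nominal growth factor = 1.1090 × 1.1480 × 1.1468 = 1.46002778
Price-level growth factor = 1.0900 × 1.0269 × 1.0417 = 1.16599669
Real growth factor = 1.46002778 / 1.16599669 = 1.25217146
Annualized real rate = 1.25217146^(1/3) − 1 = 7.7841% → 7.78%.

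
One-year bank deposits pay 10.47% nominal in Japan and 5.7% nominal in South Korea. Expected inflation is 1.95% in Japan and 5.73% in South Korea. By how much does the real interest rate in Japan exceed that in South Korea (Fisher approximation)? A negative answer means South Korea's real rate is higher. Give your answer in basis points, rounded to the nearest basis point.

855 basis points

Japan: 10.47% − 1.95% = 8.520%
South Korea: 5.7% − 5.73% = -0.030%
Differential = 8.550% → 855 basis points.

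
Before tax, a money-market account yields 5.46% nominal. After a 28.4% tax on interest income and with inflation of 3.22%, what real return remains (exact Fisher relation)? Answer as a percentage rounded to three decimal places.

0.668%

After-tax nominal return = 5.46% × (1 − 0.284) = 3.90936%.
1 + r = 1.0390936 / 1.03220 = 1.006679
After-tax real rate = 1.006679 − 1 → 0.668%.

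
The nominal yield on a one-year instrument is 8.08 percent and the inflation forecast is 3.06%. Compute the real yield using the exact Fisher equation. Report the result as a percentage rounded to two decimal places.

4.87%

By the Fisher relation, 1 + r = (1 + i)/(1 + π).
1 + r = 1.08080 / 1.03060 = 1.048709
r = 1.048709 − 1 = 4.8709%, i.e. 4.87%.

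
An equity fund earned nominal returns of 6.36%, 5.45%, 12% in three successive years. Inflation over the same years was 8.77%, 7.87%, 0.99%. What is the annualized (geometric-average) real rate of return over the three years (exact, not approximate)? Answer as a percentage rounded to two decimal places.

Nominal growth factor = 1.0636 × 1.0545 × 1.1200 = 1.25615414
Price-level growth factor = 1.0877 × 1.0787 × 1.0099 = 1.18491768
Real growth factor = 1.25615414 / 1.18491768 = 1.06011934
Annualized real rate = 1.06011934^(1/3) − 1 = 1.9651% → 1.97%.

1.97%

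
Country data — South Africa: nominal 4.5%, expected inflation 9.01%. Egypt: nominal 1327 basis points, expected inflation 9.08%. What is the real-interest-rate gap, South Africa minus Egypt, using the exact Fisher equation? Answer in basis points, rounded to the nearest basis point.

South Africa: (1 + 0.0450)/(1 + 0.0901) − 1 = -4.1372%
Egypt: (1 + 0.1327)/(1 + 0.0908) − 1 = 3.8412%
Differential = -4.1372% − 3.8412% = -7.9785% → -798 basis points.

-798 basis points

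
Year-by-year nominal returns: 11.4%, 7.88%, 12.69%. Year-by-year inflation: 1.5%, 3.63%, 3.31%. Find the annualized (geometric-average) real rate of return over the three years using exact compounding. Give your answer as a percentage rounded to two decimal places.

7.61%

Nominal growth factor = 1.1140 × 1.0788 × 1.1269 = 1.35428949
Price-level growth factor = 1.0150 × 1.0363 × 1.0331 = 1.08666055
Real growth factor = 1.35428949 / 1.08666055 = 1.24628568
Annualized real rate = 1.24628568^(1/3) − 1 = 7.6149% → 7.61%.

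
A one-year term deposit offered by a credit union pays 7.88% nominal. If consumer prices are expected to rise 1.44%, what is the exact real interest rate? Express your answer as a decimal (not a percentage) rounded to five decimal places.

0.06349

By the Fisher equation, 1 + r = (1 + i)/(1 + π).
1 + r = 1.07880 / 1.01440 = 1.063486
r = 1.063486 − 1 = 6.3486%, i.e. 0.06349.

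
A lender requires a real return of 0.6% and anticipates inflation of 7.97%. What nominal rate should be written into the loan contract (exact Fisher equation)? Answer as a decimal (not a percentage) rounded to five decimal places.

(1 + i) = (1 + r)(1 + π) = 1.00600 × 1.07970 = 1.0861782
i = 1.0861782 − 1, so the required nominal rate is 0.08618.

0.08618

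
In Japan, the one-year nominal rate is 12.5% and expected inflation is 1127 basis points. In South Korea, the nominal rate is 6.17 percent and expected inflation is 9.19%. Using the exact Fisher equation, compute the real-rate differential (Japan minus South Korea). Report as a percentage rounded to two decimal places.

Japan: (1 + 0.1250)/(1 + 0.1127) − 1 = 1.1054%
South Korea: (1 + 0.0617)/(1 + 0.0919) − 1 = -2.7658%
Differential = 1.1054% − (-2.7658%) = 3.8712% → 3.87%.

3.87%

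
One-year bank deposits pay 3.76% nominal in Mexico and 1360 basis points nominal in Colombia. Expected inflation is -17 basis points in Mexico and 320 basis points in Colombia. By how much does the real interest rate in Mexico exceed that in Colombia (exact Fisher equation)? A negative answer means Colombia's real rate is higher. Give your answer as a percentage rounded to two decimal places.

-6.14%

Mexico: (1 + 0.0376)/(1 − 0.0017) − 1 = 3.9367%
Colombia: (1 + 0.1360)/(1 + 0.0320) − 1 = 10.0775%
Differential = 3.9367% − 10.0775% = -6.1408% → -6.14%.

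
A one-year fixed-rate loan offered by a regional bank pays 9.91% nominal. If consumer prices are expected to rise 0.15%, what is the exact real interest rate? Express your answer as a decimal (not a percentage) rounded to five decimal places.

By the Fisher relation, 1 + r = (1 + i)/(1 + π).
1 + r = 1.09910 / 1.00150 = 1.097454
r = 1.097454 − 1 = 9.7454%, i.e. 0.09745.

0.09745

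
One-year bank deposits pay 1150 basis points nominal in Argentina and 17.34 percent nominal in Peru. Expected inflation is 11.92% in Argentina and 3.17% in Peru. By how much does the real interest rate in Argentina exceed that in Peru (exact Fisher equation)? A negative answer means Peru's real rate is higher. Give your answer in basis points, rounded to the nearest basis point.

Argentina: (1 + 0.1150)/(1 + 0.1192) − 1 = -0.3753%
Peru: (1 + 0.1734)/(1 + 0.0317) − 1 = 13.7346%
Differential = -0.3753% − 13.7346% = -14.1099% → -1411 basis points.

-1411 basis points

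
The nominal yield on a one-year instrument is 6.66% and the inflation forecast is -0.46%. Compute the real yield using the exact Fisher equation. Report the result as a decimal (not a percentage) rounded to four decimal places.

By the Fisher equation, 1 + r = (1 + i)/(1 + π).
1 + r = 1.06660 / 0.99540 = 1.071529
r = 1.071529 − 1 = 7.1529%, i.e. 0.0715.

0.0715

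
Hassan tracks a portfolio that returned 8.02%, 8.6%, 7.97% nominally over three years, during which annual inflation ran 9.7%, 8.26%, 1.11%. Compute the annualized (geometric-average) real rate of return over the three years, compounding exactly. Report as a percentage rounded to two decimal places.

1.79%

Nominal growth factor = 1.0802 × 1.0860 × 1.0797 = 1.26659305
Price-level growth factor = 1.0970 × 1.0826 × 1.0111 = 1.20079470
Real growth factor = 1.26659305 / 1.20079470 = 1.05479567
Annualized real rate = 1.05479567^(1/3) − 1 = 1.7941% → 1.79%.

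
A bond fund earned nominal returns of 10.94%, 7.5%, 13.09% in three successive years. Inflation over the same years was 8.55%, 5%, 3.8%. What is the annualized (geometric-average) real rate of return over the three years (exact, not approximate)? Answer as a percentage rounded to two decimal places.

Nominal growth factor = 1.1094 × 1.0750 × 1.1309 = 1.34871699
Price-level growth factor = 1.0855 × 1.0500 × 1.0380 = 1.18308645
Real growth factor = 1.34871699 / 1.18308645 = 1.13999868
Annualized real rate = 1.13999868^(1/3) − 1 = 4.4644% → 4.46%.

4.46%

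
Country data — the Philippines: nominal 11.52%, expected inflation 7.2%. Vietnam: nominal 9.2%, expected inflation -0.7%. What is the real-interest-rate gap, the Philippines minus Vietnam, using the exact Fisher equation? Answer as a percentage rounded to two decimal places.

-5.94%

The Philippines: (1 + 0.1152)/(1 + 0.0720) − 1 = 4.0299%
Vietnam: (1 + 0.0920)/(1 − 0.0070) − 1 = 9.9698%
Differential = 4.0299% − 9.9698% = -5.9399% → -5.94%.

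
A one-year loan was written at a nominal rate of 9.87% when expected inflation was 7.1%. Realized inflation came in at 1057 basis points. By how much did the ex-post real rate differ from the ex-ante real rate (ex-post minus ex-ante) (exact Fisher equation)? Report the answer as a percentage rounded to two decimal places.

-3.22%

Ex-ante: (1 + 0.0987)/(1 + 0.0710) − 1 = 2.5864%
Ex-post: (1 + 0.0987)/(1 + 0.1057) − 1 = -0.6331%
Difference (ex-post − ex-ante) = -3.2195% → -3.22%.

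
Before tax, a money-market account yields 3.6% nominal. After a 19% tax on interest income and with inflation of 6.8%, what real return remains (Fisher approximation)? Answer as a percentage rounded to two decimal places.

-3.88%

After-tax nominal return = 3.6% × (1 − 0.19) = 2.9160%.
r ≈ 2.9160% − 6.8% → -3.88%.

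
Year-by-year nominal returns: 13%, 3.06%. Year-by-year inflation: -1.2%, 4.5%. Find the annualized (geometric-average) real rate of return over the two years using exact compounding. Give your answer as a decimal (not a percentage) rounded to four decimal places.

Compound the nominal returns: 1.1300 × 1.0306 = 1.16457800.
Compound inflation: 0.9880 × 1.0450 = 1.03246000.
Deflate: 1.16457800 / 1.03246000 = 1.12796428.
Annualized real rate = 1.12796428^(1/2) − 1 = 6.2057% → 0.0621.

0.0621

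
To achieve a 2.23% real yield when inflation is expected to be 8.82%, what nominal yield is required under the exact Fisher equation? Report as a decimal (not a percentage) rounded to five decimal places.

0.11247

(1 + i) = (1 + r)(1 + π) = 1.02230 × 1.08820 = 1.11246686
i = 1.11246686 − 1, so the required nominal rate is 0.11247.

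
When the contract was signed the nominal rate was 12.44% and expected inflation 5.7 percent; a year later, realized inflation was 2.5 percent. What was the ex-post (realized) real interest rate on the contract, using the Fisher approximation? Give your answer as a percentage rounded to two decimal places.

Ex-post: 12.44% − 2.5% = 9.940%
So the realized real rate is 9.94%.

9.94%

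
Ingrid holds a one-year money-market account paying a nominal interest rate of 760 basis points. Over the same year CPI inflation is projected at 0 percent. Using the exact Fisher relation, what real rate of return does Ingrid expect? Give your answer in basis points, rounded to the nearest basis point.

760 basis points

By the Fisher relation, 1 + r = (1 + i)/(1 + π).
1 + r = 1.07600 / 1.00000 = 1.076000
r = 1.076000 − 1 = 7.6000%, i.e. 760 basis points.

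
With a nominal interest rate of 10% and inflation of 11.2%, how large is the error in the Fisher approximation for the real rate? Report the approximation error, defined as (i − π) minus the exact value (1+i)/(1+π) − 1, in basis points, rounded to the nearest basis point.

Approximate: r ≈ 10.000% − 11.200% = -1.2000%
Exact: (1 + 0.1000)/(1 + 0.1120) − 1 = -1.0791%
Error = -1.2000% − (-1.0791%) = -0.1209% → -12 basis points.

-12 basis points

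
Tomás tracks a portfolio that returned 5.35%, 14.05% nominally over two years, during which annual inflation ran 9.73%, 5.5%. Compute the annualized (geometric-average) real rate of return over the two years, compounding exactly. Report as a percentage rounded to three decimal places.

Compound the nominal returns: 1.0535 × 1.1405 = 1.20151675.
Compound inflation: 1.0973 × 1.0550 = 1.15765150.
Deflate: 1.20151675 / 1.15765150 = 1.03789158.
Annualized real rate = 1.03789158^(1/2) − 1 = 1.8770% → 1.877%.

1.877%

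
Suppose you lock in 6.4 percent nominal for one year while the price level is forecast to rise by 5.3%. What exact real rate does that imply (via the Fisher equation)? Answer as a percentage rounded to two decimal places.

1.04%

By the Fisher equation, 1 + r = (1 + i)/(1 + π).
1 + r = 1.06400 / 1.05300 = 1.010446
r = 1.010446 − 1 = 1.0446%, i.e. 1.04%.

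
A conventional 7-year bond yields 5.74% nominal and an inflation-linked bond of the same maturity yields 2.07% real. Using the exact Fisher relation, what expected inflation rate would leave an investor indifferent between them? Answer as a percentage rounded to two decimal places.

(1 + π) = (1 + i)/(1 + r) = 1.05740 / 1.02070 = 1.035956
Break-even inflation = 1.035956 − 1 → 3.60%.

3.60%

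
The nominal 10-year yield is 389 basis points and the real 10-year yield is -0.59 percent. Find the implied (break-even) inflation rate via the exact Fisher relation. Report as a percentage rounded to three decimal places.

(1 + π) = (1 + i)/(1 + r) = 1.03890 / 0.99410 = 1.045066
Break-even inflation = 1.045066 − 1 → 4.507%.

4.507%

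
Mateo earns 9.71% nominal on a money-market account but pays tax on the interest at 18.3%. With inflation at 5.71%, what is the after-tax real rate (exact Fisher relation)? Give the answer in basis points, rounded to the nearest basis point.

210 basis points

After-tax nominal return = 9.71% × (1 − 0.183) = 7.93307%.
1 + r = 1.0793307 / 1.05710 = 1.021030
After-tax real rate = 1.021030 − 1 → 210 basis points.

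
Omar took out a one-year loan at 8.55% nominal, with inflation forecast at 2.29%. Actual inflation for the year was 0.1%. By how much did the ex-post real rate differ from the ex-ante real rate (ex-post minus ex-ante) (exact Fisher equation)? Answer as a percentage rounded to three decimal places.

2.322%

Ex-ante: (1 + 0.0855)/(1 + 0.0229) − 1 = 6.1199%
Ex-post: (1 + 0.0855)/(1 + 0.0010) − 1 = 8.4416%
Difference (ex-post − ex-ante) = 2.3217% → 2.322%.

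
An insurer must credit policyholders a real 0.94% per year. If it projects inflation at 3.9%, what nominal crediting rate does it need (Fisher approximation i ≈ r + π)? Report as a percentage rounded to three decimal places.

4.840%

i ≈ r + π = 0.94% + 3.9% = 4.840%.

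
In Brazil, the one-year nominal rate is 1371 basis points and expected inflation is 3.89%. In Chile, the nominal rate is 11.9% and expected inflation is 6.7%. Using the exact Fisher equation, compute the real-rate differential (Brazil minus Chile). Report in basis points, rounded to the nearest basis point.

Brazil: (1 + 0.1371)/(1 + 0.0389) − 1 = 9.4523%
Chile: (1 + 0.1190)/(1 + 0.0670) − 1 = 4.8735%
Differential = 9.4523% − 4.8735% = 4.5788% → 458 basis points.

458 basis points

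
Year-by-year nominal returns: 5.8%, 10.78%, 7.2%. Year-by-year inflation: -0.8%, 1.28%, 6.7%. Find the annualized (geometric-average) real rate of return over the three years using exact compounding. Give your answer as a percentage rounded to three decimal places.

Nominal growth factor = 1.0580 × 1.1078 × 1.0720 = 1.25644017
Price-level growth factor = 0.9920 × 1.0128 × 1.0670 = 1.07201234
Real growth factor = 1.25644017 / 1.07201234 = 1.17203891
Annualized real rate = 1.17203891^(1/3) − 1 = 5.4340% → 5.434%.

5.434%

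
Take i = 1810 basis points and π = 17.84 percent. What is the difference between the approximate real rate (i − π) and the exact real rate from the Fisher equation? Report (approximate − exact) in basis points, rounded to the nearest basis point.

4 basis points

Approximate: r ≈ 18.100% − 17.840% = 0.2600%
Exact: (1 + 0.1810)/(1 + 0.1784) − 1 = 0.2206%
Error = 0.2600% − 0.2206% = 0.0394% → 4 basis points.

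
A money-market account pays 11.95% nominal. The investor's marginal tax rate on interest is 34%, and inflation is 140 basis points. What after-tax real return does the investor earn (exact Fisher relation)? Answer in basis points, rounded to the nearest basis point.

640 basis points

After-tax nominal return = 11.95% × (1 − 0.34) = 7.8870%.
1 + r = 1.07887 / 1.01400 = 1.063974
After-tax real rate = 1.063974 − 1 → 640 basis points.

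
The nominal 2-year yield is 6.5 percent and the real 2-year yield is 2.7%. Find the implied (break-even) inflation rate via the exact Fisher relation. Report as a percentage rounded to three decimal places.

(1 + π) = (1 + i)/(1 + r) = 1.06500 / 1.02700 = 1.037001
Break-even inflation = 1.037001 − 1 → 3.700%.

3.700%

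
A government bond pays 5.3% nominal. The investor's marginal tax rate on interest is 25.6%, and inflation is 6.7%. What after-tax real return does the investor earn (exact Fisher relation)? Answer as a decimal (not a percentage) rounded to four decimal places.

After-tax nominal return = 5.3% × (1 − 0.256) = 3.9432%.
1 + r = 1.039432 / 1.06700 = 0.974163
After-tax real rate = 0.974163 − 1 → -0.0258.

-0.0258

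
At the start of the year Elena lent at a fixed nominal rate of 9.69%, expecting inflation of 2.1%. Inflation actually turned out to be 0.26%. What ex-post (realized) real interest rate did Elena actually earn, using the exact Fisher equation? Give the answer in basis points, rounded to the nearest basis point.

Ex-post: (1 + 0.0969)/(1 + 0.0026) − 1 = 9.4055%
So the realized real rate is 941 basis points.

941 basis points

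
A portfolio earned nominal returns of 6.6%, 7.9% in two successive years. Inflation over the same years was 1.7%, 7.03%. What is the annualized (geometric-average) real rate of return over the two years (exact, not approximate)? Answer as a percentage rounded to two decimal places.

Nominal growth factor = 1.0660 × 1.0790 = 1.15021400
Price-level growth factor = 1.0170 × 1.0703 = 1.08849510
Real growth factor = 1.15021400 / 1.08849510 = 1.05670113
Annualized real rate = 1.05670113^(1/2) − 1 = 2.7960% → 2.80%.

2.80%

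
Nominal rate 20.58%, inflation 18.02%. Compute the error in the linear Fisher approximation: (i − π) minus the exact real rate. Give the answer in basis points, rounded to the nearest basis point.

39 basis points

Approximate: r ≈ 20.580% − 18.020% = 2.5600%
Exact: (1 + 0.2058)/(1 + 0.1802) − 1 = 2.1691%
Error = 2.5600% − 2.1691% = 0.3909% → 39 basis points.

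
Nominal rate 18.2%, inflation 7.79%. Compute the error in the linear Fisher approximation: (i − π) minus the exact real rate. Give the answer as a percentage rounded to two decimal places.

Approximate: r ≈ 18.200% − 7.790% = 10.4100%
Exact: (1 + 0.1820)/(1 + 0.0779) − 1 = 9.6577%
Error = 10.4100% − 9.6577% = 0.7523% → 0.75%.

0.75%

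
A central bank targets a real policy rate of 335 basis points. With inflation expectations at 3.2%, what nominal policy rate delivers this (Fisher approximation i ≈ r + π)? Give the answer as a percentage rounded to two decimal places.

6.55%

i ≈ r + π = 3.35% + 3.2% = 6.55%.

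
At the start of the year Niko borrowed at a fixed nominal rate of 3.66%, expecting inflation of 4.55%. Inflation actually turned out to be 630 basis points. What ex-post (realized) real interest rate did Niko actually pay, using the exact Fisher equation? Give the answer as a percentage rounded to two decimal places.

Ex-post: (1 + 0.0366)/(1 + 0.0630) − 1 = -2.4835%
So the realized real rate is -2.48%.

-2.48%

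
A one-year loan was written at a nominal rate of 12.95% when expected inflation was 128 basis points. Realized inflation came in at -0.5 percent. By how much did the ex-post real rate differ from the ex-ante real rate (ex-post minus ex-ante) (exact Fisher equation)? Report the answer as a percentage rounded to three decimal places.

Ex-ante: (1 + 0.1295)/(1 + 0.0128) − 1 = 11.5225%
Ex-post: (1 + 0.1295)/(1 − 0.0050) − 1 = 13.5176%
Difference (ex-post − ex-ante) = 1.9951% → 1.995%.

1.995%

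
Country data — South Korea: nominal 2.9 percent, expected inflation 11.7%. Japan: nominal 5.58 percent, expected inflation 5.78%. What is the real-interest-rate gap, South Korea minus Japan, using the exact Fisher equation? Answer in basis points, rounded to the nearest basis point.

South Korea: (1 + 0.0290)/(1 + 0.1170) − 1 = -7.8782%
Japan: (1 + 0.0558)/(1 + 0.0578) − 1 = -0.1891%
Differential = -7.8782% − (-0.1891%) = -7.6892% → -769 basis points.

-769 basis points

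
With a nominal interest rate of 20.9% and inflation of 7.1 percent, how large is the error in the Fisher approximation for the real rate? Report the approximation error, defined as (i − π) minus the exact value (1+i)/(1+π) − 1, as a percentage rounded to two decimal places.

0.91%

Approximate: r ≈ 20.900% − 7.100% = 13.8000%
Exact: (1 + 0.2090)/(1 + 0.0710) − 1 = 12.8852%
Error = 13.8000% − 12.8852% = 0.9148% → 0.91%.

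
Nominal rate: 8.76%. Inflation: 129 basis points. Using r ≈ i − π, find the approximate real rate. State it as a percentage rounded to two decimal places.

r ≈ i − π = 8.76% − 1.29% = 7.47%.

7.47%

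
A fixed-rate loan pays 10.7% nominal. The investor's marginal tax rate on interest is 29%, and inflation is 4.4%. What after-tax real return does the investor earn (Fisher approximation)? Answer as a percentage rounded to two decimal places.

3.20%

After-tax nominal return = 10.7% × (1 − 0.29) = 7.5970%.
r ≈ 7.5970% − 4.4% → 3.20%.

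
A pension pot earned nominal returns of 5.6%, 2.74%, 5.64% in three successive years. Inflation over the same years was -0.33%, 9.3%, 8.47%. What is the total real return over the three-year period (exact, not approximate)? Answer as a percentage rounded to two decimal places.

-3.01%

Compound the nominal returns: 1.0560 × 1.0274 × 1.0564 = 1.146125.
Compound inflation: 0.9967 × 1.0930 × 1.0847 = 1.181665.
Deflate: 1.146125 / 1.181665 = 0.969924.
Total real return = 0.969924 − 1 → -3.01%.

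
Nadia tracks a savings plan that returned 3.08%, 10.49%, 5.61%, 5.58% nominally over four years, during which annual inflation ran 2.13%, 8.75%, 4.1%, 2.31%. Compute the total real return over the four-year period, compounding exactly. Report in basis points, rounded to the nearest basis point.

Compound the nominal returns: 1.0308 × 1.1049 × 1.0561 × 1.0558 = 1.269943.
Compound inflation: 1.0213 × 1.0875 × 1.0410 × 1.0231 = 1.182909.
Deflate: 1.269943 / 1.182909 = 1.073576.
Total real return = 1.073576 − 1 → 736 basis points.

736 basis points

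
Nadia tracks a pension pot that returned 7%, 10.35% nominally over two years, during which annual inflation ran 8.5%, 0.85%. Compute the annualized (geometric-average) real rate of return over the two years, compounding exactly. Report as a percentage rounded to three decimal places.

3.878%

Compound the nominal returns: 1.0700 × 1.1035 = 1.18074500.
Compound inflation: 1.0850 × 1.0085 = 1.09422250.
Deflate: 1.18074500 / 1.09422250 = 1.07907213.
Annualized real rate = 1.07907213^(1/2) − 1 = 3.8784% → 3.878%.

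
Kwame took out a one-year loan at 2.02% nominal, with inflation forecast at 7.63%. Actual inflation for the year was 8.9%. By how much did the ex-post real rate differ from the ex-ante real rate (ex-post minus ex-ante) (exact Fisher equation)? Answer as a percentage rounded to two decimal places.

Ex-ante: (1 + 0.0202)/(1 + 0.0763) − 1 = -5.2123%
Ex-post: (1 + 0.0202)/(1 + 0.0890) − 1 = -6.3177%
Difference (ex-post − ex-ante) = -1.1054% → -1.11%.

-1.11%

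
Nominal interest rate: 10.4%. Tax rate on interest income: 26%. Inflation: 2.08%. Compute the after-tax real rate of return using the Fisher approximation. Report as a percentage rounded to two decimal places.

5.62%

After-tax nominal return = 10.4% × (1 − 0.26) = 7.6960%.
r ≈ 7.6960% − 2.08% → 5.62%.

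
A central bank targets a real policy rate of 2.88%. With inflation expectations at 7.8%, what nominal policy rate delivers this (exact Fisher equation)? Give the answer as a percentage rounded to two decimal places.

(1 + i) = (1 + r)(1 + π) = 1.02880 × 1.07800 = 1.1090464
i = 1.1090464 − 1, so the required nominal rate is 10.90%.

10.90%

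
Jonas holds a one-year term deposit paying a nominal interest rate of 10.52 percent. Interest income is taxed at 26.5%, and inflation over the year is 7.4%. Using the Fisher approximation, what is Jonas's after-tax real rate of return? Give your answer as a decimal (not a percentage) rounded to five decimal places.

After-tax nominal return = 10.52% × (1 − 0.265) = 7.7322%.
r ≈ 7.7322% − 7.4% → 0.00332.

0.00332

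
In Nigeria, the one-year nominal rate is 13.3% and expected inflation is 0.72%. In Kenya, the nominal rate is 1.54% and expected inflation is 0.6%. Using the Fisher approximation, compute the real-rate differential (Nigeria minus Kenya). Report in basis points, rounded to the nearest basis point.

Nigeria: 13.3% − 0.72% = 12.580%
Kenya: 1.54% − 0.6% = 0.940%
Differential = 11.640% → 1164 basis points.

1164 basis points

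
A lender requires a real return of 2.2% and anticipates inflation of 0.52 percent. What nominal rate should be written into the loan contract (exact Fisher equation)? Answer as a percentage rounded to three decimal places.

2.731%

(1 + i) = (1 + r)(1 + π) = 1.02200 × 1.00520 = 1.0273144
i = 1.0273144 − 1, so the required nominal rate is 2.731%.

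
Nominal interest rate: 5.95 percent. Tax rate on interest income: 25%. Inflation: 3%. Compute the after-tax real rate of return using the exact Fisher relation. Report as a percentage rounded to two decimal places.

1.42%

After-tax nominal return = 5.95% × (1 − 0.25) = 4.4625%.
1 + r = 1.044625 / 1.03000 = 1.014199
After-tax real rate = 1.014199 − 1 → 1.42%.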